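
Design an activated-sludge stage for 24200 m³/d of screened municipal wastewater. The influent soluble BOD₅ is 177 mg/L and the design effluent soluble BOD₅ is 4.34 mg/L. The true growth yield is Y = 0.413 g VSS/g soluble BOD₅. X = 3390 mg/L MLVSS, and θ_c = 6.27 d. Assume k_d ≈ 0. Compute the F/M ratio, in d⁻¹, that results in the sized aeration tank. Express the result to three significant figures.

V·X = Y·Q·ΔS·θ_c gives V = 0.413 × 24200 × (177 − 4.34) × 6.27 / 3390 = 3192 m³.
F/M = Q·S₀ / (V·X) = 24200 × 177 / (3192 × 3390) = 0.3959 g soluble BOD₅·(g VSS·d)⁻¹.

F/M ≈ 0.396 d⁻¹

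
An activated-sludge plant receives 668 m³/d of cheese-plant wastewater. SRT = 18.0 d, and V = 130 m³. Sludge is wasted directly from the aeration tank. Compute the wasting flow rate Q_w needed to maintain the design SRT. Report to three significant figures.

Wasting from the aeration tank: Q_w = V / θ_c = 130.0 / 18.0 = 7.222 m³/d.

Q_w ≈ 7.22 m³/d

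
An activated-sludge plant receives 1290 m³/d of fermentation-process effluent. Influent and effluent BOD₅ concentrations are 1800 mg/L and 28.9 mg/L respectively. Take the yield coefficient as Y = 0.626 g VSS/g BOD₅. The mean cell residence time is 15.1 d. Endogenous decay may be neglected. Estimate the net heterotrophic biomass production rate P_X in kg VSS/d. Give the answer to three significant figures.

P_X ≈ 1430 kg VSS/d

No decay correction is needed, so Y_obs = Y = 0.626.
Substrate removed = Q·(S₀ − S) = 1290 m³/d × (1800 − 28.9) g/m³ = 2.28×10^6 g/d = 2285 kg/d.
P_X = Y_obs · Q(S₀ − S) = 0.6260 × 2285 = 1430 kg VSS/d.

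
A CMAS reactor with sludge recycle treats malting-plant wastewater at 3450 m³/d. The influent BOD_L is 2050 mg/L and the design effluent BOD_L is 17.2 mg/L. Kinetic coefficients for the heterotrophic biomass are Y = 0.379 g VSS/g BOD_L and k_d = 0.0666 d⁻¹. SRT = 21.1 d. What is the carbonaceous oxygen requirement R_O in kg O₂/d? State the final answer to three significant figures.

R_O ≈ 5440 kg O₂/d

Y_obs = Y / (1 + k_d θ_c) = 0.379 / (1 + 0.0666 × 21.1) = 0.379 / 2.405 = 0.1576.
Mass of BOD_L removed per day: Q(S₀ − S) = 3450 × 2033 g/m³ = 7013 kg/d.
Net sludge production P_X = 0.1576 × 7013 = 1105 kg VSS/d.
R_O = Q·ΔS − 1.42 P_X = 7013 − 1569 = 5444 kg O₂/d.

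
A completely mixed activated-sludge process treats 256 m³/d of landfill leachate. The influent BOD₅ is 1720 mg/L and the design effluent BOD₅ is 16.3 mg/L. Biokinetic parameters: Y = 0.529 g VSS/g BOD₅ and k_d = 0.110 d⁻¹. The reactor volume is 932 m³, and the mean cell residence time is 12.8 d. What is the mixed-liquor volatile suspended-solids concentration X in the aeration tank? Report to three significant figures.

From V·X·(1 + k_d·θ_c) = Y·Q·(S₀ − S)·θ_c: X = 0.529 × 256 × (1720 − 16.3) × 12.8 / [932 × (1 + 0.110 × 12.8)] = 1316 mg/L.

X ≈ 1320 mg/L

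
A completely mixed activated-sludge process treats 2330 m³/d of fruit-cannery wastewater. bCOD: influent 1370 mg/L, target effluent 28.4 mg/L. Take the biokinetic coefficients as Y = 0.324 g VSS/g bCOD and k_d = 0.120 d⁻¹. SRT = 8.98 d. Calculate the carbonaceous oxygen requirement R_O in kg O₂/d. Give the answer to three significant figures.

The observed yield is Y_obs = Y/(1 + k_d·θ_c) = 0.324 / (1 + 0.120 × 8.98) = 0.324 / 2.078 = 0.1559 g VSS per g bCOD removed.
Q·(S₀ − S) = 2330 × (1370 − 28.4) × 10⁻³ = 3126 kg/d removed.
Net sludge production P_X = 0.1559 × 3126 = 487.5 kg VSS/d.
R_O = Q·(S₀ − S) − 1.42·P_X = 3126 − 1.42 × 487.5 = 2434 kg O₂/d.

R_O ≈ 2430 kg O₂/d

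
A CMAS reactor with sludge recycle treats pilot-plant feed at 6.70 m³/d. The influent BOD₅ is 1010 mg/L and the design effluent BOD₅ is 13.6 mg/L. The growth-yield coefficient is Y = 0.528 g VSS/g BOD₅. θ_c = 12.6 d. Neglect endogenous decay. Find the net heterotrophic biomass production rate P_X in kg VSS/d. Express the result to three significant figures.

P_X ≈ 3.52 kg VSS/d

No decay correction is needed, so Y_obs = Y = 0.528.
Mass of BOD₅ removed per day: Q(S₀ − S) = 6.70 × 996.4 g/m³ = 6.676 kg/d.
So the net sludge growth is P_X = 0.5280 × 6.676 = 3.525 kg VSS/d.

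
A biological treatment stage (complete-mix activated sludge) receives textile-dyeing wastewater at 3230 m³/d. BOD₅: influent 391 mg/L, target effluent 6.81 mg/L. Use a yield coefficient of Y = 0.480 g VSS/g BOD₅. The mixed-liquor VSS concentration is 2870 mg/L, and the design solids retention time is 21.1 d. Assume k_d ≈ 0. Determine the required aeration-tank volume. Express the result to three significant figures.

V·X = Y·Q·ΔS·θ_c gives V = 0.480 × 3230 × (391 − 6.81) × 21.1 / 2870 = 4379 m³.

V ≈ 4380 m³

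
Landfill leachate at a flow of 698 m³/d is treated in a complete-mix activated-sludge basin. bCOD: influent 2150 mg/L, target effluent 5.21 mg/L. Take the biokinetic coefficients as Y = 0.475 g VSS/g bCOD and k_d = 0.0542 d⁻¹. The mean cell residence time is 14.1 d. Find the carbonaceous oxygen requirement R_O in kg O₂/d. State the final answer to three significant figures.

The observed yield is Y_obs = Y/(1 + k_d·θ_c) = 0.475 / (1 + 0.0542 × 14.1) = 0.475 / 1.764 = 0.2692 g VSS per g bCOD removed.
ΔS = 2150 − 5.21 = 2145 mg/L, so the substrate removal rate is 698 × 2145/1000 = 1497 kg bCOD/d.
P_X = Y_obs·Q·(S₀ − S) = 0.2692 × 1497 = 403.1 kg VSS/d.
R_O = Q·ΔS − 1.42 P_X = 1497 − 572.4 = 924.7 kg O₂/d.

R_O ≈ 925 kg O₂/d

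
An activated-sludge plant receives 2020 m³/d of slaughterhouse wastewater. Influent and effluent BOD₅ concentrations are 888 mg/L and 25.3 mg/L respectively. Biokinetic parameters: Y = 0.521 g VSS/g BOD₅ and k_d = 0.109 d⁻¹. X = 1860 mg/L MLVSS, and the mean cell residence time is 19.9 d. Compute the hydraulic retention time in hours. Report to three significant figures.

τ ≈ 36.4 h

From the SRT design equation V = Y Q (S₀−S) θ_c / [X (1 + k_d θ_c)] = 0.521 × 2020 × (888 − 25.3) × 19.9 / [1860 × (1 + 0.109 × 19.9)] = 1.81×10^7 / 5895 = 3065 m³.
τ = V/Q = 3065/2020 = 1.517 d, or 36.42 h.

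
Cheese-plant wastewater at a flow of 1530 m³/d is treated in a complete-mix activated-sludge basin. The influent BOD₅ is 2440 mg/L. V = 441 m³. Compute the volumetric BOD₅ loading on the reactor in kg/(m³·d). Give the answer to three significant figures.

L_v ≈ 8.47 kg BOD₅/(m³·d)

Volumetric loading L_v = Q·S₀ / V = 1530 × 2440 g/m³ / 441.0 m³ = 8465 g/(m³·d) = 8.465 kg BOD₅/(m³·d).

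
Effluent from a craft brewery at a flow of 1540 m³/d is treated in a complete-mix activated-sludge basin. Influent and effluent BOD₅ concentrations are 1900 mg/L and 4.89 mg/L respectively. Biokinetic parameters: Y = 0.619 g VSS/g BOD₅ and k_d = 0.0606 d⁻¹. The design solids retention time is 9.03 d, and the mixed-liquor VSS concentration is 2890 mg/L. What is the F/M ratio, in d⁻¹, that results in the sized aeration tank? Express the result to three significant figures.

From the SRT design equation V = Y Q (S₀−S) θ_c / [X (1 + k_d θ_c)] = 0.619 × 1540 × (1900 − 4.89) × 9.03 / [2890 × (1 + 0.0606 × 9.03)] = 1.63×10^7 / 4471 = 3648 m³.
Food-to-microorganism ratio F/M = Q S₀ / (V X) = 1540 × 1900 / (3648 × 2890) = 0.2775 d⁻¹.

F/M ≈ 0.278 d⁻¹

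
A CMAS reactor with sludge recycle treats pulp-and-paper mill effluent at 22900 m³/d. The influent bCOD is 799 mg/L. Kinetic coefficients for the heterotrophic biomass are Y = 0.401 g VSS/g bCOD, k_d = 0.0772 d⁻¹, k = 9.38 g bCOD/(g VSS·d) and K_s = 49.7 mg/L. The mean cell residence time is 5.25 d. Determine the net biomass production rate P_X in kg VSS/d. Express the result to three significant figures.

From the Monod/SRT balance for a CMAS, S = K_s·(1+k_d θ_c)/[θ_c·(Y k − k_d) − 1] = 49.7 × (1 + 0.0772 × 5.25) / [5.25 × (0.401 × 9.38 − 0.0772) − 1] = 69.84 / 18.34 = 3.808 mg/L.
Correct the yield for decay: Y_obs = Y/(1 + k_d θ_c) = 0.401 / (1 + 0.0772 × 5.25) = 0.401 / 1.405 = 0.2853.
Mass of bCOD removed per day: Q(S₀ − S) = 22900 × 795.2 g/m³ = 18210 kg/d.
So the net sludge growth is P_X = 0.2853 × 18210 = 5196 kg VSS/d.

P_X ≈ 5200 kg VSS/d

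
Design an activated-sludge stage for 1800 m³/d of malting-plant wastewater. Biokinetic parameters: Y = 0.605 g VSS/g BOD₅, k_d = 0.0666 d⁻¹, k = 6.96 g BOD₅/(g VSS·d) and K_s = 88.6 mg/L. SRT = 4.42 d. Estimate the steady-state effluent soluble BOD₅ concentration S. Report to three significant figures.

Effluent substrate depends only on kinetics and SRT: S = K_s(1 + k_d θ_c) / [θ_c(Yk − k_d) − 1] = 88.6 × (1 + 0.0666 × 4.42) / [4.42 × (0.605 × 6.96 − 0.0666) − 1] = 114.7 / 17.32 = 6.622 mg/L.

S ≈ 6.62 mg/L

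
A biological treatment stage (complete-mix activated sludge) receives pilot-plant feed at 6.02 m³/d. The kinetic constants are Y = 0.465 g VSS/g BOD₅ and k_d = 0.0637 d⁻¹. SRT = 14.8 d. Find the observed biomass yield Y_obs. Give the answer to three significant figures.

Y_obs ≈ 0.239 g VSS/g BOD₅

Correct the yield for decay: Y_obs = Y/(1 + k_d θ_c) = 0.465 / (1 + 0.0637 × 14.8) = 0.465 / 1.943 = 0.2394.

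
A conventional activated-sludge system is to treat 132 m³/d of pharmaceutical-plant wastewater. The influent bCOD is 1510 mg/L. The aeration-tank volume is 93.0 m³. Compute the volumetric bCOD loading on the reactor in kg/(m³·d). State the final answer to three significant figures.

Applied bCOD load per unit volume = Q·S₀/V = (132 × 1510/1000)/93.00 = 2.143 kg bCOD·m⁻³·d⁻¹.

L_v ≈ 2.14 kg bCOD/(m³·d)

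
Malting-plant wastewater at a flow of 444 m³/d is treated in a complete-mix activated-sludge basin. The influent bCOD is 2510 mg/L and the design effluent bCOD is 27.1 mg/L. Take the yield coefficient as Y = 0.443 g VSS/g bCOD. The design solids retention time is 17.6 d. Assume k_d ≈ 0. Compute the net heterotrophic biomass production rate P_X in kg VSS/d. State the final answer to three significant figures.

P_X ≈ 488 kg VSS/d

No decay correction is needed, so Y_obs = Y = 0.443.
Mass of bCOD removed per day: Q(S₀ − S) = 444 × 2483 g/m³ = 1102 kg/d.
Net biomass production P_X = Y_obs × Q·(S₀ − S) = 0.4430 × 1102 = 488.4 kg VSS/d.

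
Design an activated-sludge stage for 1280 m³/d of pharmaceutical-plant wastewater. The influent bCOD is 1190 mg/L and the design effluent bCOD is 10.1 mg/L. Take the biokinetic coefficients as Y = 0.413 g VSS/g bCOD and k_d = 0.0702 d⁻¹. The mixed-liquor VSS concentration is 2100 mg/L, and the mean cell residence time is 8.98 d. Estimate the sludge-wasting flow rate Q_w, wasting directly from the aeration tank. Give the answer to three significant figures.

From the SRT design equation V = Y Q (S₀−S) θ_c / [X (1 + k_d θ_c)] = 0.413 × 1280 × (1190 − 10.1) × 8.98 / [2100 × (1 + 0.0702 × 8.98)] = 5.6×10^6 / 3424 = 1636 m³.
With mixed-liquor wasting, θ_c = V/Q_w, so Q_w = V/θ_c = 1636/8.98 = 182.2 m³/d.

Q_w ≈ 182 m³/d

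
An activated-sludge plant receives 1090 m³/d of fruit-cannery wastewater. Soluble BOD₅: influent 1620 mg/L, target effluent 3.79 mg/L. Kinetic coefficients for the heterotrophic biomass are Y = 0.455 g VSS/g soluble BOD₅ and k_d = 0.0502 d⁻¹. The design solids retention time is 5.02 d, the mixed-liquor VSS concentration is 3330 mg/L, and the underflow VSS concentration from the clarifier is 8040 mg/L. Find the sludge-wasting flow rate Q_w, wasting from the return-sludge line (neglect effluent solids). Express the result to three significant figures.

Steady-state biomass mass balance: V·X·(1 + k_d·θ_c) = Y·Q·(S₀ − S)·θ_c, so V = 0.455 × 1090 × (1620 − 3.79) × 5.02 / [3330 × (1 + 0.0502 × 5.02)] = 4.02×10^6 / 4169 = 965.1 m³.
θ_c = V·X/(Q_w·X_r) when wasting from the recycle, so Q_w = V·X/(θ_c·X_r) = 965.1 × 3330 / (5.02 × 8040) = 79.63 m³/d.

Q_w ≈ 79.6 m³/d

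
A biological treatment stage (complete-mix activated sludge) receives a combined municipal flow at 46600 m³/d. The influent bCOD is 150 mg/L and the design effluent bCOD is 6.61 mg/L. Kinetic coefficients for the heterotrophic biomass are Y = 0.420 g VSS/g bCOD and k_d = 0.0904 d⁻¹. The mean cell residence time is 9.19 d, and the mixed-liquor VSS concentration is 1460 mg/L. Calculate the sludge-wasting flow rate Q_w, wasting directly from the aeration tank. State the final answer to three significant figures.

Q_w ≈ 1050 m³/d

From the SRT design equation V = Y Q (S₀−S) θ_c / [X (1 + k_d θ_c)] = 0.420 × 46600 × (150 − 6.61) × 9.19 / [1460 × (1 + 0.0904 × 9.19)] = 2.58×10^7 / 2673 = 9649 m³.
For wasting at MLVSS concentration, Q_w = V/θ_c = 9649/9.19 = 1050 m³/d.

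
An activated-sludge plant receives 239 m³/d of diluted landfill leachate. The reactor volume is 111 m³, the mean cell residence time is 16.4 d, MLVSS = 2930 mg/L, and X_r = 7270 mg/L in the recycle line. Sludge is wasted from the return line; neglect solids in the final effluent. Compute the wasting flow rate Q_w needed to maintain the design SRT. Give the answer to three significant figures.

Q_w ≈ 2.73 m³/d

Q_w = (V·X)/(θ_c X_r) = 111.0 × 2930 / (16.4 × 7270) = 2.728 m³/d.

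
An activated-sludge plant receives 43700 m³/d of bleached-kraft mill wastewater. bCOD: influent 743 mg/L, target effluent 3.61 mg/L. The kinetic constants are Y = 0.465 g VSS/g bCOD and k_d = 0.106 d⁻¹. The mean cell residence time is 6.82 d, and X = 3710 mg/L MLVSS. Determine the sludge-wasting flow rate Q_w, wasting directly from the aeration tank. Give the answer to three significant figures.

From the SRT design equation V = Y Q (S₀−S) θ_c / [X (1 + k_d θ_c)] = 0.465 × 43700 × (743 − 3.61) × 6.82 / [3710 × (1 + 0.106 × 6.82)] = 1.02×10^8 / 6392 = 16031 m³.
Wasting from the aeration tank: Q_w = V / θ_c = 16031 / 6.82 = 2351 m³/d.

Q_w ≈ 2350 m³/d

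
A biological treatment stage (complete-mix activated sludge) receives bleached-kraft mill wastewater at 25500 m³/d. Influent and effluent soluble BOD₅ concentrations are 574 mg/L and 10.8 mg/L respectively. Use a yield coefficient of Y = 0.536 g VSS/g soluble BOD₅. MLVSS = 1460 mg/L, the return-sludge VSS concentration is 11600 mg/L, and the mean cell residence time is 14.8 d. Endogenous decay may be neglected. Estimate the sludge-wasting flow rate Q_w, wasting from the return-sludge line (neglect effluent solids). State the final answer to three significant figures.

With k_d = 0 the design equation reduces to V = Y Q (S₀−S) θ_c / X = 0.536 × 25500 × (574 − 10.8) × 14.8 / 1460 = 78033 m³.
Q_w = (V·X)/(θ_c X_r) = 78033 × 1460 / (14.8 × 11600) = 663.6 m³/d.

Q_w ≈ 664 m³/d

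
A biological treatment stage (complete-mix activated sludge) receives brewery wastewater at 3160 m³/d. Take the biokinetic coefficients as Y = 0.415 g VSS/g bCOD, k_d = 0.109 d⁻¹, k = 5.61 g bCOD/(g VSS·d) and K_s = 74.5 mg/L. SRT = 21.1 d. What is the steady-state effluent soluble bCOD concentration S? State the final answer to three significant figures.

S ≈ 5.36 mg/L

For a completely mixed reactor with recycle the Lawrence–McCarty relation gives S = K_s·(1 + k_d·θ_c) / [θ_c·(Y·k − k_d) − 1] = 74.5 × (1 + 0.109 × 21.1) / [21.1 × (0.415 × 5.61 − 0.109) − 1] = 245.8 / 45.82 = 5.365 mg/L.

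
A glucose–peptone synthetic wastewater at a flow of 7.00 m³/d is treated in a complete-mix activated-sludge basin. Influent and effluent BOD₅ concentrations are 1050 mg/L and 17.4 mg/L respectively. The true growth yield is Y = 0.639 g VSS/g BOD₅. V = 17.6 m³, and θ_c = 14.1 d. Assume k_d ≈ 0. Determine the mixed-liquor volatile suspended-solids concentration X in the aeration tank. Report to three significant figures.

X = Y·Q·ΔS·θ_c / V = 0.639 × 7.00 × (1050 − 17.4) × 14.1 / 17.6 = 3700 mg/L.

X ≈ 3700 mg/L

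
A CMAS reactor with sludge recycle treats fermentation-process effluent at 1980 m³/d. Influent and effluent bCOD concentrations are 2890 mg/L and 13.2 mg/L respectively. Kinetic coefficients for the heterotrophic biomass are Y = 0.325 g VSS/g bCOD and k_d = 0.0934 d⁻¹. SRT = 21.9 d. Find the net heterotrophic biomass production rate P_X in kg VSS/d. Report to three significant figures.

P_X ≈ 608 kg VSS/d

Y_obs = Y / (1 + k_d θ_c) = 0.325 / (1 + 0.0934 × 21.9) = 0.325 / 3.045 = 0.1067.
Substrate removed = Q·(S₀ − S) = 1980 m³/d × (2890 − 13.2) g/m³ = 5.7×10^6 g/d = 5696 kg/d.
So the net sludge growth is P_X = 0.1067 × 5696 = 607.9 kg VSS/d.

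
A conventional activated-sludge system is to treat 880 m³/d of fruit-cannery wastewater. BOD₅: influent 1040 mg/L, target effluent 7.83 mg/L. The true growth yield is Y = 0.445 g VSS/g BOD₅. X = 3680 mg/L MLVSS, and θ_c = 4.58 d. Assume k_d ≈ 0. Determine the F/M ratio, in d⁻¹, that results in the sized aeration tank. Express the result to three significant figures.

Biomass mass balance (decay neglected): V·X = Y·Q·(S₀ − S)·θ_c, so V = 0.445 × 880 × (1040 − 7.83) × 4.58 / 3680 = 503.1 m³.
F/M = Q·S₀ / (V·X) = 880 × 1040 / (503.1 × 3680) = 0.4944 g BOD₅·(g VSS·d)⁻¹.

F/M ≈ 0.494 d⁻¹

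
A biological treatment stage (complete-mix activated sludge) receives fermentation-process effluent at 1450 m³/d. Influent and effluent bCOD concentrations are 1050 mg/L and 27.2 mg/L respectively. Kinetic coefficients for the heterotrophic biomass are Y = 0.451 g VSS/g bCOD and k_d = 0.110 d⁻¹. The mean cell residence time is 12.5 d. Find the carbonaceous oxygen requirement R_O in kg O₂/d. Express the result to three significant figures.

R_O ≈ 1080 kg O₂/d

Correct the yield for decay: Y_obs = Y/(1 + k_d θ_c) = 0.451 / (1 + 0.110 × 12.5) = 0.451 / 2.375 = 0.1899.
Q·(S₀ − S) = 1450 × (1050 − 27.2) × 10⁻³ = 1483 kg/d removed.
Net sludge production P_X = 0.1899 × 1483 = 281.6 kg VSS/d.
R_O = Q·ΔS − 1.42 P_X = 1483 − 399.9 = 1083 kg O₂/d.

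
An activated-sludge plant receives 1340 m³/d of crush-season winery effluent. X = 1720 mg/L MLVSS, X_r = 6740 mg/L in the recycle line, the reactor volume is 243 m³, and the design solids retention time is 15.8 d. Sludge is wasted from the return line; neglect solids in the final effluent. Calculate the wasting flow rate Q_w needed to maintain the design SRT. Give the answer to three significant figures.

Wasting from the return line (neglecting effluent solids): Q_w = V·X / (θ_c·X_r) = 243.0 × 1720 / (15.8 × 6740) = 3.925 m³/d.

Q_w ≈ 3.92 m³/d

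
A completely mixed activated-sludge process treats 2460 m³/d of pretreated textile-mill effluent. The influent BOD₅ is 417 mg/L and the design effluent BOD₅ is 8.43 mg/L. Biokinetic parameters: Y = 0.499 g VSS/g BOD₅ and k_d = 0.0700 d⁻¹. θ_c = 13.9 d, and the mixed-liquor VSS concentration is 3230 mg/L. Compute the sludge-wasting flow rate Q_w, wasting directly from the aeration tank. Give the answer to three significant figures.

Q_w ≈ 78.7 m³/d

Rearranging the biomass balance for a CMAS with decay, V = Y·Q·ΔS·θ_c / [X·(1+k_d θ_c)] = 0.499 × 2460 × (417 − 8.43) × 13.9 / [3230 × (1 + 0.0700 × 13.9)] = 6.97×10^6 / 6373 = 1094 m³.
Wasting from the aeration tank: Q_w = V / θ_c = 1094 / 13.9 = 78.70 m³/d.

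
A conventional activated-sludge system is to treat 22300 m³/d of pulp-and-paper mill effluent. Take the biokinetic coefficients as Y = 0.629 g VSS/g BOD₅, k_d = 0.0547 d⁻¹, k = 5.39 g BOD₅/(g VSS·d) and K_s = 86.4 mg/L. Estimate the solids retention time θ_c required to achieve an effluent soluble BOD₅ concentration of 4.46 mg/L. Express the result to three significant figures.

At the target effluent, Y k S/(K_s+S) = 0.629×5.39×4.46/90.86 = 0.1664 d⁻¹.
1/θ_c = 0.1664 − 0.0547 = 0.1117 d⁻¹, so θ_c = 8.951 d.

θ_c ≈ 8.95 d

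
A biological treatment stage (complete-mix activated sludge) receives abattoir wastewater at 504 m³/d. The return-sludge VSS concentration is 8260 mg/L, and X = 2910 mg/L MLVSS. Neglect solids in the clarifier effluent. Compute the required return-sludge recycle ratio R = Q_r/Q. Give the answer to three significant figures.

R = Q_r/Q = X/(X_r − X) = 2910 / (8260 − 2910) = 0.5439.

R ≈ 0.544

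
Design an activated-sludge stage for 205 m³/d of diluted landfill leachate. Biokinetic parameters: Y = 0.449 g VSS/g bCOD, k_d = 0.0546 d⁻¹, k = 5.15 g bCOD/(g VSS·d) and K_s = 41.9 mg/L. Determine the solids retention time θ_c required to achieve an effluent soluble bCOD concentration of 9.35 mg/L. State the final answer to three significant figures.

From 1/θ_c = Y·k·S/(K_s + S) − k_d: Y·k·S/(K_s+S) = 0.449 × 5.15 × 9.35 / (41.9 + 9.35) = 0.4219 d⁻¹.
θ_c = 1/(μ − k_d) = 1/(0.4219 − 0.0546) = 1/0.3673 = 2.723 d.

θ_c ≈ 2.72 d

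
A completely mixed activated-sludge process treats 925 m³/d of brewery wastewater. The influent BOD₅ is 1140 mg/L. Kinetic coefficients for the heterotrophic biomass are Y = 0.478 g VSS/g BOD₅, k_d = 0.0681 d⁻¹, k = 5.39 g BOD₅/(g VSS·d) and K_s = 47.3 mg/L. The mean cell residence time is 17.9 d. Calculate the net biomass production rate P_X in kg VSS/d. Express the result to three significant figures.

P_X ≈ 227 kg VSS/d

For a completely mixed reactor with recycle the Lawrence–McCarty relation gives S = K_s·(1 + k_d·θ_c) / [θ_c·(Y·k − k_d) − 1] = 47.3 × (1 + 0.0681 × 17.9) / [17.9 × (0.478 × 5.39 − 0.0681) − 1] = 105.0 / 43.90 = 2.391 mg/L.
Observed yield with endogenous decay: Y_obs = Y / (1 + k_d·θ_c) = 0.478 / (1 + 0.0681 × 17.9) = 0.478 / 2.219 = 0.2154 g VSS/g BOD₅.
Q·(S₀ − S) = 925 × (1140 − 2.39) × 10⁻³ = 1052 kg/d removed.
Biomass produced: P_X = Y_obs·Q·ΔS = 0.2154 × 1052 ≈ 226.7 kg VSS/d.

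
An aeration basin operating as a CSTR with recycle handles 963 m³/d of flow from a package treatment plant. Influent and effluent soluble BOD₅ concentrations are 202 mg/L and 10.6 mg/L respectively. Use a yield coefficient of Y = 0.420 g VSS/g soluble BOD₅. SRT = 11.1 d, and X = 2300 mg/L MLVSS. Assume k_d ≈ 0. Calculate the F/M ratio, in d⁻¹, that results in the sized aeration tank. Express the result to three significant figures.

Biomass mass balance (decay neglected): V·X = Y·Q·(S₀ − S)·θ_c, so V = 0.420 × 963 × (202 − 10.6) × 11.1 / 2300 = 373.6 m³.
F/M = Q·S₀ / (V·X) = 963 × 202 / (373.6 × 2300) = 0.2264 g soluble BOD₅·(g VSS·d)⁻¹.

F/M ≈ 0.226 d⁻¹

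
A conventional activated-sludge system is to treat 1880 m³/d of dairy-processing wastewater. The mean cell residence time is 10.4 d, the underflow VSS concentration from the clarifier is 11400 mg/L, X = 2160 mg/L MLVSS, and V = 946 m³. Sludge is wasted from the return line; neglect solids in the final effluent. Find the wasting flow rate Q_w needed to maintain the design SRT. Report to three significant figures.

θ_c = V·X/(Q_w·X_r) when wasting from the recycle, so Q_w = V·X/(θ_c·X_r) = 946.0 × 2160 / (10.4 × 11400) = 17.23 m³/d.

Q_w ≈ 17.2 m³/d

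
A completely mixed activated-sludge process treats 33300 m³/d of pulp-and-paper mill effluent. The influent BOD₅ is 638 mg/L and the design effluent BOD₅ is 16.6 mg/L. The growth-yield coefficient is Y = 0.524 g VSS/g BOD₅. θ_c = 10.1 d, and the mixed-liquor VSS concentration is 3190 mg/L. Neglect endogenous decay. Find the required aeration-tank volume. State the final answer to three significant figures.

Biomass mass balance (decay neglected): V·X = Y·Q·(S₀ − S)·θ_c, so V = 0.524 × 33300 × (638 − 16.6) × 10.1 / 3190 = 34330 m³.

V ≈ 34300 m³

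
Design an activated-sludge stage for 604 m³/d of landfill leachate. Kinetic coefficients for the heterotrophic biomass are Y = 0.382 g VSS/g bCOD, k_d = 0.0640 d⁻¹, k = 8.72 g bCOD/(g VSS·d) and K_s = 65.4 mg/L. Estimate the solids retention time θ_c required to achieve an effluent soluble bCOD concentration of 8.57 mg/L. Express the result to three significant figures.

θ_c ≈ 3.11 d

From 1/θ_c = Y·k·S/(K_s + S) − k_d: Y·k·S/(K_s+S) = 0.382 × 8.72 × 8.57 / (65.4 + 8.57) = 0.3859 d⁻¹.
Then 1/θ_c = μ − k_d = 0.3859 − 0.0640 = 0.3219 d⁻¹, giving θ_c = 3.106 d.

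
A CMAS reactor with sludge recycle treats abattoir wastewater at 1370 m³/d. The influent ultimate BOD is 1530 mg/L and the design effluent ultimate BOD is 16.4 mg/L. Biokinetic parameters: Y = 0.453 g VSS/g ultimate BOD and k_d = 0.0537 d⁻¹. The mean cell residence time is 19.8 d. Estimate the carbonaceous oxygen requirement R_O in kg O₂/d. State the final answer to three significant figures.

R_O ≈ 1430 kg O₂/d

Y_obs = Y / (1 + k_d θ_c) = 0.453 / (1 + 0.0537 × 19.8) = 0.453 / 2.063 = 0.2196.
Q·(S₀ − S) = 1370 × (1530 − 16.4) × 10⁻³ = 2074 kg/d removed.
Net sludge production P_X = 0.2196 × 2074 = 455.3 kg VSS/d.
R_O = Q·(S₀ − S) − 1.42·P_X = 2074 − 1.42 × 455.3 = 1427 kg O₂/d.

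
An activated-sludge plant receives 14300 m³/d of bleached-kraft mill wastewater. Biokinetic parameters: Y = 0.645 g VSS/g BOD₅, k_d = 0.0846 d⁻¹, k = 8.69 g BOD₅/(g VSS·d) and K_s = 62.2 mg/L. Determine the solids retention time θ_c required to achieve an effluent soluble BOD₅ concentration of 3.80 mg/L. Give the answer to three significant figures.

From 1/θ_c = Y·k·S/(K_s + S) − k_d: Y·k·S/(K_s+S) = 0.645 × 8.69 × 3.80 / (62.2 + 3.80) = 0.3227 d⁻¹.
Then 1/θ_c = μ − k_d = 0.3227 − 0.0846 = 0.2381 d⁻¹, giving θ_c = 4.200 d.

θ_c ≈ 4.20 d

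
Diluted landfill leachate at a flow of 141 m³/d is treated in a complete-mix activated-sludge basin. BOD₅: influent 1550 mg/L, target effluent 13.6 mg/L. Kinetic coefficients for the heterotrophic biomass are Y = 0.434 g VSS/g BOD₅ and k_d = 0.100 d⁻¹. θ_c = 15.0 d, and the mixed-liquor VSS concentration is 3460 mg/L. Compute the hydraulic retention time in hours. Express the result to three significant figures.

τ ≈ 27.8 h

Steady-state biomass mass balance: V·X·(1 + k_d·θ_c) = Y·Q·(S₀ − S)·θ_c, so V = 0.434 × 141 × (1550 − 13.6) × 15.0 / [3460 × (1 + 0.100 × 15.0)] = 1.41×10^6 / 8650 = 163.0 m³.
HRT = V/Q = 163.0 m³ / 141 m³·d⁻¹ = 1.156 d × 24 = 27.75 h.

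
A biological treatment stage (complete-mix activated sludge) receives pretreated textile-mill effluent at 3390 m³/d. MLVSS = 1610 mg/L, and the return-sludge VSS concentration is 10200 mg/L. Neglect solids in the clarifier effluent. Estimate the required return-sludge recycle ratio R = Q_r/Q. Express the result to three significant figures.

Mass balance around the secondary clarifier (neglecting effluent solids): R = X / (X_r − X) = 1610 / (10200 − 1610) = 0.1874.

R ≈ 0.187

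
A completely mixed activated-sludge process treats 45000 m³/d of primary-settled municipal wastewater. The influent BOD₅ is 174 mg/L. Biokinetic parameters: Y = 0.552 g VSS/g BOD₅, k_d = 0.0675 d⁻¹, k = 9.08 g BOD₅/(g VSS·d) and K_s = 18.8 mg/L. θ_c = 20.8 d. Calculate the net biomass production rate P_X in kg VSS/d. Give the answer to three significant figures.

P_X ≈ 1790 kg VSS/d

From the Monod/SRT balance for a CMAS, S = K_s·(1+k_d θ_c)/[θ_c·(Y k − k_d) − 1] = 18.8 × (1 + 0.0675 × 20.8) / [20.8 × (0.552 × 9.08 − 0.0675) − 1] = 45.20 / 101.8 = 0.4437 mg/L.
Correct the yield for decay: Y_obs = Y/(1 + k_d θ_c) = 0.552 / (1 + 0.0675 × 20.8) = 0.552 / 2.404 = 0.2296.
ΔS = 174 − 0.444 = 173.6 mg/L, so the substrate removal rate is 45000 × 173.6/1000 = 7810 kg BOD₅/d.
So the net sludge growth is P_X = 0.2296 × 7810 = 1793 kg VSS/d.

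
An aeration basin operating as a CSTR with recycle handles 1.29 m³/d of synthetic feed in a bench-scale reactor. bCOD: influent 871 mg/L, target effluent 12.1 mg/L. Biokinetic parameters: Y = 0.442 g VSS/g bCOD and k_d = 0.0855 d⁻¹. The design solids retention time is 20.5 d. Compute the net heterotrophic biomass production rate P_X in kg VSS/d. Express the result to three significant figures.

Observed yield with endogenous decay: Y_obs = Y / (1 + k_d·θ_c) = 0.442 / (1 + 0.0855 × 20.5) = 0.442 / 2.753 = 0.1606 g VSS/g bCOD.
ΔS = 871 − 12.1 = 858.9 mg/L, so the substrate removal rate is 1.29 × 858.9/1000 = 1.108 kg bCOD/d.
Biomass produced: P_X = Y_obs·Q·ΔS = 0.1606 × 1.108 ≈ 0.1779 kg VSS/d.

P_X ≈ 0.178 kg VSS/d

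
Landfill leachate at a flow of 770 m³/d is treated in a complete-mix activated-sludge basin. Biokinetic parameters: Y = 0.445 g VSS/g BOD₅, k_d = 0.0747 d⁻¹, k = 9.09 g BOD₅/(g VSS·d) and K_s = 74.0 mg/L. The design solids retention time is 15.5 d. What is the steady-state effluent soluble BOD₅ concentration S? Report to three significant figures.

S ≈ 2.64 mg/L

From the Monod/SRT balance for a CMAS, S = K_s·(1+k_d θ_c)/[θ_c·(Y k − k_d) − 1] = 74.0 × (1 + 0.0747 × 15.5) / [15.5 × (0.445 × 9.09 − 0.0747) − 1] = 159.7 / 60.54 = 2.638 mg/L.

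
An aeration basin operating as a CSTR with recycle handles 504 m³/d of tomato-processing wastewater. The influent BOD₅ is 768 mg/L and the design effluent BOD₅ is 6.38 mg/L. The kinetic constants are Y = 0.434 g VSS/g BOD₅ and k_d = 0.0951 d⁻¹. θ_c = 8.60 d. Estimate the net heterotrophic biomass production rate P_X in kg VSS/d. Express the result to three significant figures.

Y_obs = Y / (1 + k_d θ_c) = 0.434 / (1 + 0.0951 × 8.60) = 0.434 / 1.818 = 0.2387.
Q·(S₀ − S) = 504 × (768 − 6.38) × 10⁻³ = 383.9 kg/d removed.
Net biomass production P_X = Y_obs × Q·(S₀ − S) = 0.2387 × 383.9 = 91.64 kg VSS/d.

P_X ≈ 91.6 kg VSS/d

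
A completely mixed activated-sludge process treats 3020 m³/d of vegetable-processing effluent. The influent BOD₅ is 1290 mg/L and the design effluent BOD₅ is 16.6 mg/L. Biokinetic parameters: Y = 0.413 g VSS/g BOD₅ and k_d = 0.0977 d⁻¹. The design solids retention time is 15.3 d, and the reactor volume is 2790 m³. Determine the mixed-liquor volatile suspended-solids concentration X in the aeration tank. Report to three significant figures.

X ≈ 3490 mg/L

From V·X·(1 + k_d·θ_c) = Y·Q·(S₀ − S)·θ_c: X = 0.413 × 3020 × (1290 − 16.6) × 15.3 / [2790 × (1 + 0.0977 × 15.3)] = 3491 mg/L.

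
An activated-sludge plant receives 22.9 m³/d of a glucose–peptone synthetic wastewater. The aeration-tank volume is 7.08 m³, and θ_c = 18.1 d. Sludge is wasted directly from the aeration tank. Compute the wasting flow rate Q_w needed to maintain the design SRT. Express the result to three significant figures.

Q_w ≈ 0.391 m³/d

For wasting at MLVSS concentration, Q_w = V/θ_c = 7.080/18.1 = 0.3912 m³/d.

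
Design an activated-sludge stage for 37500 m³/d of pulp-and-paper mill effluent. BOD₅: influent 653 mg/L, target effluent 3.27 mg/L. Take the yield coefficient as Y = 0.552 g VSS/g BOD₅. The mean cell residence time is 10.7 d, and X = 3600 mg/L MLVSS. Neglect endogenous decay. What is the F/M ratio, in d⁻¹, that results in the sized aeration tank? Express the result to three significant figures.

F/M ≈ 0.170 d⁻¹

V·X = Y·Q·ΔS·θ_c gives V = 0.552 × 37500 × (653 − 3.27) × 10.7 / 3600 = 39975 m³.
F/M = Q·S₀ / (V·X) = 37500 × 653 / (39975 × 3600) = 0.1702 g BOD₅·(g VSS·d)⁻¹.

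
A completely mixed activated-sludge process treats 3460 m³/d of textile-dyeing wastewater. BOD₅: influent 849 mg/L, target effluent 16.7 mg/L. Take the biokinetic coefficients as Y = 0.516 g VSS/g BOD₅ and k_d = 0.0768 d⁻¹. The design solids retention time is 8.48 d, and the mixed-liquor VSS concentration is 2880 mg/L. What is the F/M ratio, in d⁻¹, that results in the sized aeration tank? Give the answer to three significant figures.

From the SRT design equation V = Y Q (S₀−S) θ_c / [X (1 + k_d θ_c)] = 0.516 × 3460 × (849 − 16.7) × 8.48 / [2880 × (1 + 0.0768 × 8.48)] = 1.26×10^7 / 4756 = 2650 m³.
Food-to-microorganism ratio F/M = Q S₀ / (V X) = 3460 × 849 / (2650 × 2880) = 0.3849 d⁻¹.

F/M ≈ 0.385 d⁻¹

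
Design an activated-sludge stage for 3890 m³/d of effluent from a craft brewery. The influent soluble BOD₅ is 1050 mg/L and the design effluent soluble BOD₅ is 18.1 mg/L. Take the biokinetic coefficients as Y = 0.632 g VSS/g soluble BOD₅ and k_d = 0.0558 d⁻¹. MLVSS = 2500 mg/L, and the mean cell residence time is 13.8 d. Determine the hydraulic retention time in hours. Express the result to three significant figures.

Steady-state biomass mass balance: V·X·(1 + k_d·θ_c) = Y·Q·(S₀ − S)·θ_c, so V = 0.632 × 3890 × (1050 − 18.1) × 13.8 / [2500 × (1 + 0.0558 × 13.8)] = 3.5×10^7 / 4425 = 7912 m³.
τ = V/Q = 7912/3890 = 2.034 d, or 48.81 h.

τ ≈ 48.8 h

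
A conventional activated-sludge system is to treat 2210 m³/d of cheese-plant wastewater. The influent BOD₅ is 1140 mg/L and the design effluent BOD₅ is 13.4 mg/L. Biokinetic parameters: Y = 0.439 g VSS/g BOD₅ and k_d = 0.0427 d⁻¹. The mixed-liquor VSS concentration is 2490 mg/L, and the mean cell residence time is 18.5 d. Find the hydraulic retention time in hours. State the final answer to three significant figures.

From the SRT design equation V = Y Q (S₀−S) θ_c / [X (1 + k_d θ_c)] = 0.439 × 2210 × (1140 − 13.4) × 18.5 / [2490 × (1 + 0.0427 × 18.5)] = 2.02×10^7 / 4457 = 4537 m³.
Hydraulic retention time τ = V/Q = 4537 / 2210 = 2.053 d = 49.27 h.

τ ≈ 49.3 h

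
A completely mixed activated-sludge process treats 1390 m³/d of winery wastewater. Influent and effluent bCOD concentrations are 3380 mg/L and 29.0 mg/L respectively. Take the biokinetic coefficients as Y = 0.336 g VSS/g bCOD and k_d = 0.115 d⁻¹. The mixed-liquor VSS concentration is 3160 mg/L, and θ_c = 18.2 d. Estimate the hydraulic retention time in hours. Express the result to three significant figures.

τ ≈ 50.3 h

From the SRT design equation V = Y Q (S₀−S) θ_c / [X (1 + k_d θ_c)] = 0.336 × 1390 × (3380 − 29.0) × 18.2 / [3160 × (1 + 0.115 × 18.2)] = 2.85×10^7 / 9774 = 2914 m³.
Hydraulic retention time τ = V/Q = 2914 / 1390 = 2.097 d = 50.32 h.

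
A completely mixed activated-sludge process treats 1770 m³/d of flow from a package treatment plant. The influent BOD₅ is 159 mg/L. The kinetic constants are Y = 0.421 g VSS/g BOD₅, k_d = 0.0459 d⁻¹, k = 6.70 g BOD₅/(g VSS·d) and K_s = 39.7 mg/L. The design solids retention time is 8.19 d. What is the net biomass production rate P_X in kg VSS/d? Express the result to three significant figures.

P_X ≈ 84.8 kg VSS/d

From the Monod/SRT balance for a CMAS, S = K_s·(1+k_d θ_c)/[θ_c·(Y k − k_d) − 1] = 39.7 × (1 + 0.0459 × 8.19) / [8.19 × (0.421 × 6.70 − 0.0459) − 1] = 54.62 / 21.73 = 2.514 mg/L.
Observed yield with endogenous decay: Y_obs = Y / (1 + k_d·θ_c) = 0.421 / (1 + 0.0459 × 8.19) = 0.421 / 1.376 = 0.3060 g VSS/g BOD₅.
Q·(S₀ − S) = 1770 × (159 − 2.51) × 10⁻³ = 277.0 kg/d removed.
Net biomass production P_X = Y_obs × Q·(S₀ − S) = 0.3060 × 277.0 = 84.75 kg VSS/d.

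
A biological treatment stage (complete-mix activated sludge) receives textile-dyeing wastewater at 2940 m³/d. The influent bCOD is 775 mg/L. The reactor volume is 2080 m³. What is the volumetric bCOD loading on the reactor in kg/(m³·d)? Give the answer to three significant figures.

Volumetric loading L_v = Q·S₀ / V = 2940 × 775 g/m³ / 2080 m³ = 1095 g/(m³·d) = 1.095 kg bCOD/(m³·d).

L_v ≈ 1.10 kg bCOD/(m³·d)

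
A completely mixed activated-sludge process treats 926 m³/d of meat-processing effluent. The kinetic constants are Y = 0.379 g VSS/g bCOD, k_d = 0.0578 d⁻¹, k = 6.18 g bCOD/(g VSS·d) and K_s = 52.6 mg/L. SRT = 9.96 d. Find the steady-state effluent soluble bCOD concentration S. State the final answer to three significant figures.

From the Monod/SRT balance for a CMAS, S = K_s·(1+k_d θ_c)/[θ_c·(Y k − k_d) − 1] = 52.6 × (1 + 0.0578 × 9.96) / [9.96 × (0.379 × 6.18 − 0.0578) − 1] = 82.88 / 21.75 = 3.810 mg/L.

S ≈ 3.81 mg/L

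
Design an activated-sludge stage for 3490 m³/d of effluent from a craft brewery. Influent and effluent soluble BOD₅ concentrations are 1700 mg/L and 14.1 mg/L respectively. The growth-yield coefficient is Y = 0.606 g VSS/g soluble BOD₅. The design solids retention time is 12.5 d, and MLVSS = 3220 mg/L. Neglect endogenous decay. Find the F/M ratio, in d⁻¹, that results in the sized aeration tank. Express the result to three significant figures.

F/M ≈ 0.133 d⁻¹

With k_d = 0 the design equation reduces to V = Y Q (S₀−S) θ_c / X = 0.606 × 3490 × (1700 − 14.1) × 12.5 / 3220 = 13842 m³.
F/M = applied load / biomass = Q·S₀/(V·X) = 3490 × 1700 / (13842 × 3220) = 0.1331 d⁻¹.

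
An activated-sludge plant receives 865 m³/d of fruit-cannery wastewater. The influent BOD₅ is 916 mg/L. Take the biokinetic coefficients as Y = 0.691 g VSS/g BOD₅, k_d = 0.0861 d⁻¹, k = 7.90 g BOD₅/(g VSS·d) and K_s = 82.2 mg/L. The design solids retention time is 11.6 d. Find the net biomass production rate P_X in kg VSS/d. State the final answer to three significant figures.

P_X ≈ 273 kg VSS/d

From the Monod/SRT balance for a CMAS, S = K_s·(1+k_d θ_c)/[θ_c·(Y k − k_d) − 1] = 82.2 × (1 + 0.0861 × 11.6) / [11.6 × (0.691 × 7.90 − 0.0861) − 1] = 164.3 / 61.32 = 2.679 mg/L.
The observed yield is Y_obs = Y/(1 + k_d·θ_c) = 0.691 / (1 + 0.0861 × 11.6) = 0.691 / 1.999 = 0.3457 g VSS per g BOD₅ removed.
Q·(S₀ − S) = 865 × (916 − 2.68) × 10⁻³ = 790.0 kg/d removed.
Net biomass production P_X = Y_obs × Q·(S₀ − S) = 0.3457 × 790.0 = 273.1 kg VSS/d.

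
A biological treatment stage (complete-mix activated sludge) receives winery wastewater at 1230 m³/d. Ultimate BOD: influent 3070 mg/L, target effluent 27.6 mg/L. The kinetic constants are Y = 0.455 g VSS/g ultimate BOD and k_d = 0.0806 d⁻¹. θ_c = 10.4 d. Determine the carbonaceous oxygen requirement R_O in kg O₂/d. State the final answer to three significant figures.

R_O ≈ 2430 kg O₂/d

Y_obs = Y / (1 + k_d θ_c) = 0.455 / (1 + 0.0806 × 10.4) = 0.455 / 1.838 = 0.2475.
Mass of ultimate BOD removed per day: Q(S₀ − S) = 1230 × 3042 g/m³ = 3742 kg/d.
P_X = Y_obs·Q·(S₀ − S) = 0.2475 × 3742 = 926.3 kg VSS/d.
R_O = Q·ΔS − 1.42 P_X = 3742 − 1315 = 2427 kg O₂/d.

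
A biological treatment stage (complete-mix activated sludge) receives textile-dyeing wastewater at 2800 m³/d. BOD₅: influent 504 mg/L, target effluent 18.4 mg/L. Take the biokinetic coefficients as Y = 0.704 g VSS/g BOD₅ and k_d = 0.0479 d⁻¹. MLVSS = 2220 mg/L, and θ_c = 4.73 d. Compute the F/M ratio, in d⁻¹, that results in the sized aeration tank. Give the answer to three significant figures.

F/M ≈ 0.382 d⁻¹

Steady-state biomass mass balance: V·X·(1 + k_d·θ_c) = Y·Q·(S₀ − S)·θ_c, so V = 0.704 × 2800 × (504 − 18.4) × 4.73 / [2220 × (1 + 0.0479 × 4.73)] = 4.53×10^6 / 2723 = 1663 m³.
F/M = applied load / biomass = Q·S₀/(V·X) = 2800 × 504 / (1663 × 2220) = 0.3823 d⁻¹.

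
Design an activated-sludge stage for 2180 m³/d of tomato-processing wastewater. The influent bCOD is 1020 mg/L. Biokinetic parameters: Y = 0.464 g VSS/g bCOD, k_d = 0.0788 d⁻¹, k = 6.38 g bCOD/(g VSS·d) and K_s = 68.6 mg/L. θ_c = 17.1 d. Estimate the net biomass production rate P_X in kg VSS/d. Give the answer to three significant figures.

P_X ≈ 438 kg VSS/d

For a completely mixed reactor with recycle the Lawrence–McCarty relation gives S = K_s·(1 + k_d·θ_c) / [θ_c·(Y·k − k_d) − 1] = 68.6 × (1 + 0.0788 × 17.1) / [17.1 × (0.464 × 6.38 − 0.0788) − 1] = 161.0 / 48.27 = 3.336 mg/L.
Y_obs = Y / (1 + k_d θ_c) = 0.464 / (1 + 0.0788 × 17.1) = 0.464 / 2.347 = 0.1977.
Mass of bCOD removed per day: Q(S₀ − S) = 2180 × 1017 g/m³ = 2216 kg/d.
Biomass produced: P_X = Y_obs·Q·ΔS = 0.1977 × 2216 ≈ 438.1 kg VSS/d.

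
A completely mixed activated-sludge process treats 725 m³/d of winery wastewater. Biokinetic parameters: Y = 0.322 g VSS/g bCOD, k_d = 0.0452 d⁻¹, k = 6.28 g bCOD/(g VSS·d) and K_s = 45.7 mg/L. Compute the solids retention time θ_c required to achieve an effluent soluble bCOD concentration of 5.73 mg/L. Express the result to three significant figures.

θ_c ≈ 5.55 d

Specific growth rate at S = 5.73 mg/L: μ = YkS/(K_s+S) = 0.322·6.28·5.73/(45.7+5.73) = 0.2253 d⁻¹.
Then 1/θ_c = μ − k_d = 0.2253 − 0.0452 = 0.1801 d⁻¹, giving θ_c = 5.553 d.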